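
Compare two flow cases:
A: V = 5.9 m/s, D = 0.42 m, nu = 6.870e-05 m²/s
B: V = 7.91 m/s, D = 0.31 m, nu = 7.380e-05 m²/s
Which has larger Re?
Re(A) = 36070, Re(B) = 33226. Answer: A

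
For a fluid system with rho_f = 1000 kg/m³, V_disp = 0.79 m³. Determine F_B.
Formula: F_B = \rho_f g V_{disp}
F_B = 1000·9.81·0.79 = 7750 N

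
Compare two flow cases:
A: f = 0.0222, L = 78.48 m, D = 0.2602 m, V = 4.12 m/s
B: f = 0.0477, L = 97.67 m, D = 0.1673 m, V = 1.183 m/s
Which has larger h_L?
h_L(A) = 5.793 m, h_L(B) = 1.986 m. Answer: A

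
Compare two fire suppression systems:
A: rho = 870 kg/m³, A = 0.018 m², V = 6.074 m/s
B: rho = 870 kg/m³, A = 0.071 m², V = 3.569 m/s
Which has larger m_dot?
m_dot(A) = 95.12 kg/s, m_dot(B) = 220.5 kg/s. Answer: B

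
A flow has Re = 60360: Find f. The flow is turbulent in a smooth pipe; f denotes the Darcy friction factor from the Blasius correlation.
Formula: f = \frac{0.316}{Re^{0.25}}
f = 0.316/60360^0.25 = 0.02016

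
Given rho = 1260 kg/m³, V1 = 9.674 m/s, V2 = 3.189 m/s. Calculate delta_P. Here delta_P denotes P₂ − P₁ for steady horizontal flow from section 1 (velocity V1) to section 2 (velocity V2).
Formula: \Delta P = \frac{1}{2} \rho (V_1^2 - V_2^2)
delta_P = 0.5·1260·(9.674² − 3.189²)/1000 = 52.55 kPa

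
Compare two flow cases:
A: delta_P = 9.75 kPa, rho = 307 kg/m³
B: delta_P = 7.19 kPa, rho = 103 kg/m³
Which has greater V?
V(A) = 7.97 m/s, V(B) = 11.82 m/s. Answer: B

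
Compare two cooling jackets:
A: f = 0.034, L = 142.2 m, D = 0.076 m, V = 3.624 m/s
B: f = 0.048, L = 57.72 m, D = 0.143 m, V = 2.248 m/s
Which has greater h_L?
h_L(A) = 42.58 m, h_L(B) = 4.99 m. Answer: A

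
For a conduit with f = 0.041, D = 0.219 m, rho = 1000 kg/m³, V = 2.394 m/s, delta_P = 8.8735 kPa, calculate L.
Formula: \Delta P = f \frac{L}{D} \frac{\rho V^2}{2}
Substituting knowns: 8.8735 = 0.041·(L/0.219)·0.5·1000·2.394²/1000
Solving for L: L = (8.8735·1000)·0.219/(0.041·0.5·1000·2.394²) = 16.54 m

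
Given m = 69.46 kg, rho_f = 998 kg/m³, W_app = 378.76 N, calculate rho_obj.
Formula: W_{app} = mg\left(1 - \frac{\rho_f}{\rho_{obj}}\right)
Substituting knowns: 378.76 = 69.46·9.81·(1 − 998/rho_obj)
Solving for rho_obj: rho_obj = 998/(1 − 378.76/(69.46·9.81)) = 2247 kg/m³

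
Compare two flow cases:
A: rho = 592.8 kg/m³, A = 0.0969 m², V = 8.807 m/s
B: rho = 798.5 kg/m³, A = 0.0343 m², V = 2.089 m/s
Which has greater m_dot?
m_dot(A) = 505.9 kg/s, m_dot(B) = 57.21 kg/s. Answer: A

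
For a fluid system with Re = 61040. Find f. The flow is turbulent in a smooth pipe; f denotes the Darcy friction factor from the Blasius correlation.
Formula: f = \frac{0.316}{Re^{0.25}}
f = 0.316/61040^0.25 = 0.0201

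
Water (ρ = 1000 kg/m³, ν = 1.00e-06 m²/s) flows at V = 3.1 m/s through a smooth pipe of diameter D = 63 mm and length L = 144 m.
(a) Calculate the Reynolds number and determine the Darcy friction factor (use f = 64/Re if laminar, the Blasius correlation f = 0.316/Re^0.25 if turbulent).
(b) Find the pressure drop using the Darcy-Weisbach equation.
(a) Re = V·D/ν = 3.1·0.063/1.00e-06 = 195300 → turbulent (Re > 4000); f = 0.316/Re^0.25 = 0.316/195300^0.25 = 0.015032 (Blasius is strictly valid for Re ≲ 1e5; used here as the smooth-pipe estimate the problem specifies)
(b) Darcy-Weisbach: ΔP = f·(L/D)·½ρV²/1000 = 0.015032·(144/0.063)·½·1000·3.1²/1000 = 165.1 kPa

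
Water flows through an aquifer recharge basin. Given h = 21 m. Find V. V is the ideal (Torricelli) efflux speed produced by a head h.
Formula: V = \sqrt{2 g h}
V = √(2·9.81·21) = 20.3 m/s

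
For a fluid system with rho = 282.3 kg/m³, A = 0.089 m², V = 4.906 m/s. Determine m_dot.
Formula: \dot{m} = \rho A V
m_dot = 282.3·0.089·4.906 = 123.3 kg/s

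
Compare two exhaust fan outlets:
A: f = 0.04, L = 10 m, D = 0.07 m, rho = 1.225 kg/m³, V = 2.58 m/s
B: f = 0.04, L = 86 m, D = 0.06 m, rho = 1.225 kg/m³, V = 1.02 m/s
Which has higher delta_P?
delta_P(A) = 0.0233 kPa, delta_P(B) = 0.03654 kPa. Answer: B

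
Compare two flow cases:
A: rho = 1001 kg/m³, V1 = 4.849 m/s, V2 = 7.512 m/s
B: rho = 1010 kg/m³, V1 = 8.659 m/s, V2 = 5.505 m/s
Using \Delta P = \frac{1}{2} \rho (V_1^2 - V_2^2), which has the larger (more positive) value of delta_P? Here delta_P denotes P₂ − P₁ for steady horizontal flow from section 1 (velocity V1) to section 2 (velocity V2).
delta_P(A) = -16.48 kPa, delta_P(B) = 22.56 kPa. Answer: B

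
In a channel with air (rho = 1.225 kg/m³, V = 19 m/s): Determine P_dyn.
Formula: P_{dyn} = \frac{1}{2} \rho V^2
P_dyn = 0.5·1.225·19²/1000 = 0.2211 kPa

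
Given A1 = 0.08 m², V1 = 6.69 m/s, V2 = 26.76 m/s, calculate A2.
Formula: V_2 = \frac{A_1 V_1}{A_2}
Substituting knowns: 26.76 = 0.08·6.69/A2
Solving for A2: A2 = 0.08·6.69/26.76 = 0.02 m²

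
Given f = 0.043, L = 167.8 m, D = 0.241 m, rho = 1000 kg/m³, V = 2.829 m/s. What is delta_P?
Formula: \Delta P = f \frac{L}{D} \frac{\rho V^2}{2}
delta_P = 0.043·(167.8/0.241)·0.5·1000·2.829²/1000 = 119.8 kPa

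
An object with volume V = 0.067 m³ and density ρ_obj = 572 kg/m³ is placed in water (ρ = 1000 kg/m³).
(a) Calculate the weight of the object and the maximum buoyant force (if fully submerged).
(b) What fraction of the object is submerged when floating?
(a) W=rho_obj*g*V=572*9.81*0.067=376.0 N; F_B(max)=rho*g*V=1000*9.81*0.067=657.3 N
(b) Floating fraction=rho_obj/rho=572/1000=0.572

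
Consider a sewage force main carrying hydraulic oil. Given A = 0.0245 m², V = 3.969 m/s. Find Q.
Formula: Q = A V
Q = 0.0245·3.969·1000 = 97.24 L/s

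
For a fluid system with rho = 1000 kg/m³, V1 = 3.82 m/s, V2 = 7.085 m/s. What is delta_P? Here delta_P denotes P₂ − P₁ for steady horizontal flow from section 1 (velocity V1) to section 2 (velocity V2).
Formula: \Delta P = \frac{1}{2} \rho (V_1^2 - V_2^2)
delta_P = 0.5·1000·(3.82² − 7.085²)/1000 = -17.8 kPa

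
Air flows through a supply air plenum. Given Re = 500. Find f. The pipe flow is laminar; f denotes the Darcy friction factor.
Formula: f = \frac{64}{Re}
f = 64/500 = 0.128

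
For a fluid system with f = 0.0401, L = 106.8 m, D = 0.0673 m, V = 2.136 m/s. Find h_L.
Formula: h_L = f \frac{L}{D} \frac{V^2}{2g}
h_L = 0.0401·(106.8/0.0673)·2.136²/(2·9.81) = 14.8 m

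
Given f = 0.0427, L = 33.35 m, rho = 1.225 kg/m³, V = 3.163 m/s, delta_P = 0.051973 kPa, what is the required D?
Formula: \Delta P = f \frac{L}{D} \frac{\rho V^2}{2}
Substituting knowns: 0.051973 = 0.0427·(33.35/D)·0.5·1.225·3.163²/1000
Solving for D: D = 0.0427·33.35·0.5·1.225·3.163²/(0.051973·1000) = 0.1679 m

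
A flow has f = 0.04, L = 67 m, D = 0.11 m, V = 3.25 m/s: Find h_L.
Formula: h_L = f \frac{L}{D} \frac{V^2}{2g}
h_L = 0.04·(67/0.11)·3.25²/(2·9.81) = 13.12 m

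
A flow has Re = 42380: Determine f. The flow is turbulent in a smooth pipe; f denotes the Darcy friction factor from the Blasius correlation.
Formula: f = \frac{0.316}{Re^{0.25}}
f = 0.316/42380^0.25 = 0.02202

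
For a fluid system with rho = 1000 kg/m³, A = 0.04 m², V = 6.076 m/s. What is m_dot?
Formula: \dot{m} = \rho A V
m_dot = 1000·0.04·6.076 = 243 kg/s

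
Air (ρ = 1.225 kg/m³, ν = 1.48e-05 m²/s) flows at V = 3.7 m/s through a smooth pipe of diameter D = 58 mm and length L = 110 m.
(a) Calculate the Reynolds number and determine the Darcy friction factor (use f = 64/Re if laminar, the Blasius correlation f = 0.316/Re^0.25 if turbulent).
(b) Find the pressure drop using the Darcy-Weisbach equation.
(a) Re = V·D/ν = 3.7·0.058/1.48e-05 = 14500 → turbulent (Re > 4000); f = 0.316/Re^0.25 = 0.316/14500^0.25 = 0.028797
(b) Darcy-Weisbach: ΔP = f·(L/D)·½ρV²/1000 = 0.028797·(110/0.058)·½·1.225·3.7²/1000 = 0.458 kPa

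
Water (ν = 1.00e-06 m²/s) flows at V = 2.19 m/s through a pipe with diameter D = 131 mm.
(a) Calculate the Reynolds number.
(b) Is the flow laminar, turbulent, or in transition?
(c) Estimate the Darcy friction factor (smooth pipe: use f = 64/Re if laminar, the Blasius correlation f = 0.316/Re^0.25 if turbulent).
(a) Re = V·D/ν = 2.19·0.131/1.00e-06 = 286890
(b) Flow regime: turbulent (Re > 4000)
(c) Friction factor: f = 0.316/Re^0.25 = 0.316/286890^0.25 = 0.01365 (Blasius is strictly valid for Re ≲ 1e5; used here as the smooth-pipe estimate the problem specifies)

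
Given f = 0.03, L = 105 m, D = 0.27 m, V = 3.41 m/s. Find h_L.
Formula: h_L = f \frac{L}{D} \frac{V^2}{2g}
h_L = 0.03·(105/0.27)·3.41²/(2·9.81) = 6.914 m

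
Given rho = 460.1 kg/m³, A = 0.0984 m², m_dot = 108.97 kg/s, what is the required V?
Formula: \dot{m} = \rho A V
Substituting knowns: 108.97 = 460.1·0.0984·V
Solving for V: V = 108.97/(460.1·0.0984) = 2.407 m/s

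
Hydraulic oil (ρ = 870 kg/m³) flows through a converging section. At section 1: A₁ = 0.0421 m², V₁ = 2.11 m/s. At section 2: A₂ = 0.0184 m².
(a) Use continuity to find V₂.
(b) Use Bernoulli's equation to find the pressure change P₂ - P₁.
(a) Continuity: A₁V₁=A₂V₂ -> V₂=A₁V₁/A₂=0.0421*2.11/0.0184=4.83 m/s
(b) Bernoulli: P₂-P₁=0.5*rho*(V₁^2-V₂^2)/1000=0.5*870*(2.11^2-4.83^2)/1000=-8.211 kPa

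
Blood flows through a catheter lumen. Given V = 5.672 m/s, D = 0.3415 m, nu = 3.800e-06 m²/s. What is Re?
Formula: Re = \frac{V D}{\nu}
Re = 5.672·0.3415/3.800e-06 = 509734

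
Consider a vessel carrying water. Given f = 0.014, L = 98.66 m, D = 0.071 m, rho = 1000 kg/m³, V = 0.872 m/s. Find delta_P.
Formula: \Delta P = f \frac{L}{D} \frac{\rho V^2}{2}
delta_P = 0.014·(98.66/0.071)·0.5·1000·0.872²/1000 = 7.396 kPa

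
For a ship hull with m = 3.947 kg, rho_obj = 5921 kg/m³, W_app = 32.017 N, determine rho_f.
Formula: W_{app} = mg\left(1 - \frac{\rho_f}{\rho_{obj}}\right)
Substituting knowns: 32.017 = 3.947·9.81·(1 − rho_f/5921)
Solving for rho_f: rho_f = 5921·(1 − 32.017/(3.947·9.81)) = 1025 kg/m³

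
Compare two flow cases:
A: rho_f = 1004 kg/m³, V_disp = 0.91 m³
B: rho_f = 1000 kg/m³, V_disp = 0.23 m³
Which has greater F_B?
F_B(A) = 8963 N, F_B(B) = 2256 N. Answer: A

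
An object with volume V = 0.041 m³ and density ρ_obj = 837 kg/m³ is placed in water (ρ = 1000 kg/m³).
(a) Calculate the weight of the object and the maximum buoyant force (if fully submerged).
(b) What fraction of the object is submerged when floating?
(a) W=rho_obj*g*V=837*9.81*0.041=336.6 N; F_B(max)=rho*g*V=1000*9.81*0.041=402.2 N
(b) Floating fraction=rho_obj/rho=837/1000=0.837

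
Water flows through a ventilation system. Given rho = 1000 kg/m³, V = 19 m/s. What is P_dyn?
Formula: P_{dyn} = \frac{1}{2} \rho V^2
P_dyn = 0.5·1000·19²/1000 = 180.5 kPa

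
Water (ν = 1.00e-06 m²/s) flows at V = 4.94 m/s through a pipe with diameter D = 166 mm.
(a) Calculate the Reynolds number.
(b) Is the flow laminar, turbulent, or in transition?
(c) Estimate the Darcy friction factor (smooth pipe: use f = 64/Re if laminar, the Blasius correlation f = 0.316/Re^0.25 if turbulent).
(a) Re = V·D/ν = 4.94·0.166/1.00e-06 = 820040
(b) Flow regime: turbulent (Re > 4000)
(c) Friction factor: f = 0.316/Re^0.25 = 0.316/820040^0.25 = 0.0105 (Blasius is strictly valid for Re ≲ 1e5; used here as the smooth-pipe estimate the problem specifies)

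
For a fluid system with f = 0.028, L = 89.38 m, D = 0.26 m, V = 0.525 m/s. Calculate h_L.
Formula: h_L = f \frac{L}{D} \frac{V^2}{2g}
h_L = 0.028·(89.38/0.26)·0.525²/(2·9.81) = 0.1352 m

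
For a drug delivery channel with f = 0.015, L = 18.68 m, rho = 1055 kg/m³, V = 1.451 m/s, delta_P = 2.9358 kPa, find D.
Formula: \Delta P = f \frac{L}{D} \frac{\rho V^2}{2}
Substituting knowns: 2.9358 = 0.015·(18.68/D)·0.5·1055·1.451²/1000
Solving for D: D = 0.015·18.68·0.5·1055·1.451²/(2.9358·1000) = 0.106 m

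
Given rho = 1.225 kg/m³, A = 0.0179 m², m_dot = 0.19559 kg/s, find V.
Formula: \dot{m} = \rho A V
Substituting knowns: 0.19559 = 1.225·0.0179·V
Solving for V: V = 0.19559/(1.225·0.0179) = 8.92 m/s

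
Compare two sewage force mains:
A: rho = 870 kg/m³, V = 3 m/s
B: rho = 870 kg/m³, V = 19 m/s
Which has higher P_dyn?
P_dyn(A) = 3.915 kPa, P_dyn(B) = 157 kPa. Answer: B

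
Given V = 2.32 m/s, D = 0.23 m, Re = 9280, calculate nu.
Formula: Re = \frac{V D}{\nu}
Substituting knowns: 9280 = 2.32·0.23/nu
Solving for nu: nu = 2.32·0.23/9280 = 5.750e-05 m²/s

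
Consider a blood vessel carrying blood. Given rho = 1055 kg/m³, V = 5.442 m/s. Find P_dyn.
Formula: P_{dyn} = \frac{1}{2} \rho V^2
P_dyn = 0.5·1055·5.442²/1000 = 15.62 kPa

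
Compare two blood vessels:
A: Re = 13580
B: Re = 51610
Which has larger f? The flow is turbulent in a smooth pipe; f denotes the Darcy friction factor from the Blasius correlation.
f(A) = 0.02927, f(B) = 0.02097. Answer: A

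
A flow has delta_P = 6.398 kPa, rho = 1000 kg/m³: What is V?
Formula: V = \sqrt{\frac{2 \Delta P}{\rho}}
V = √(2·(6.398·1000)/1000) = 3.577 m/s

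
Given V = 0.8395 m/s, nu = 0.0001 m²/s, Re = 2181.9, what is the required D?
Formula: Re = \frac{V D}{\nu}
Substituting knowns: 2181.9 = 0.8395·D/0.0001
Solving for D: D = 2181.9·0.0001/0.8395 = 0.2599 m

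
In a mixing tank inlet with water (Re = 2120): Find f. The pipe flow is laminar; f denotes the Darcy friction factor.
Formula: f = \frac{64}{Re}
f = 64/2120 = 0.03019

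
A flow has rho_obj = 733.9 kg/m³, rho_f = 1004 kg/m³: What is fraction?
Formula: f_{sub} = \frac{\rho_{obj}}{\rho_f}
fraction = 733.9/1004 = 0.731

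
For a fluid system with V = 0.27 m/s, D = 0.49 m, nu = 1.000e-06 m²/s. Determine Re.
Formula: Re = \frac{V D}{\nu}
Re = 0.27·0.49/1.000e-06 = 132300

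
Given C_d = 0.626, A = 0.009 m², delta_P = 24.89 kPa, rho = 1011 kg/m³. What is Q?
Formula: Q = C_d A \sqrt{\frac{2 \Delta P}{\rho}}
Q = 0.626·0.009·√(2·(24.89·1000)/1011)·1000 = 39.53 L/s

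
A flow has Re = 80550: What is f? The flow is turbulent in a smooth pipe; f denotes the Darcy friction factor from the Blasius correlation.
Formula: f = \frac{0.316}{Re^{0.25}}
f = 0.316/80550^0.25 = 0.01876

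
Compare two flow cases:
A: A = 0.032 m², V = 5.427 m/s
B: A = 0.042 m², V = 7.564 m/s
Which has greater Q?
Q(A) = 173.7 L/s, Q(B) = 317.7 L/s. Answer: B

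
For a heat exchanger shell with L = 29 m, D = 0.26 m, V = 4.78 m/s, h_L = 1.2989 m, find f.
Formula: h_L = f \frac{L}{D} \frac{V^2}{2g}
Substituting knowns: 1.2989 = f·(29/0.26)·4.78²/(2·9.81)
Solving for f: f = 1.2989·2·9.81/((29/0.26)·4.78²) = 0.01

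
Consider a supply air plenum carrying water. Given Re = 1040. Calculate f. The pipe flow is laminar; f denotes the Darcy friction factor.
Formula: f = \frac{64}{Re}
f = 64/1040 = 0.06154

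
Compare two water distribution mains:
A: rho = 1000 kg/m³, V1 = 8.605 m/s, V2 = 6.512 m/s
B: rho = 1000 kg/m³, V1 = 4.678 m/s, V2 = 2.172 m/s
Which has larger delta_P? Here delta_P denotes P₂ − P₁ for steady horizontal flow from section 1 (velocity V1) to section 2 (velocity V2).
delta_P(A) = 15.82 kPa, delta_P(B) = 8.583 kPa. Answer: A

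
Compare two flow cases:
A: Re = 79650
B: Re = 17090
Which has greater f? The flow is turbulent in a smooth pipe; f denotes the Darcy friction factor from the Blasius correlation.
f(A) = 0.01881, f(B) = 0.02764. Answer: B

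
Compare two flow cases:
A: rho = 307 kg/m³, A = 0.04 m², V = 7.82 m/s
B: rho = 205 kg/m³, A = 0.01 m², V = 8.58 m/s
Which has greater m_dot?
m_dot(A) = 96.03 kg/s, m_dot(B) = 17.59 kg/s. Answer: A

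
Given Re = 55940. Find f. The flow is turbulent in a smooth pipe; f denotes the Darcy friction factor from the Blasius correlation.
Formula: f = \frac{0.316}{Re^{0.25}}
f = 0.316/55940^0.25 = 0.02055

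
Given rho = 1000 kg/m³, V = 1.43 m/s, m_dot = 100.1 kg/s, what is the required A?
Formula: \dot{m} = \rho A V
Substituting knowns: 100.1 = 1000·A·1.43
Solving for A: A = 100.1/(1000·1.43) = 0.07 m²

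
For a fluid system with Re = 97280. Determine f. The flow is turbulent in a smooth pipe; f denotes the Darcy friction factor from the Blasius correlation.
Formula: f = \frac{0.316}{Re^{0.25}}
f = 0.316/97280^0.25 = 0.01789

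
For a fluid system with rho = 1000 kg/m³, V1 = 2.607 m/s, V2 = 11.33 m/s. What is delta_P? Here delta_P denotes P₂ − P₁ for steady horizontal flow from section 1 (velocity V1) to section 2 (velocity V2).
Formula: \Delta P = \frac{1}{2} \rho (V_1^2 - V_2^2)
delta_P = 0.5·1000·(2.607² − 11.33²)/1000 = -60.79 kPa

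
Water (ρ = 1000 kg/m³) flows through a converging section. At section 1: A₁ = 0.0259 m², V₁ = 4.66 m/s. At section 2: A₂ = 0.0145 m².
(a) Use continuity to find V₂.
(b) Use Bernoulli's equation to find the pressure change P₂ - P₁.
(a) Continuity: A₁V₁=A₂V₂ -> V₂=A₁V₁/A₂=0.0259*4.66/0.0145=8.32 m/s
(b) Bernoulli: P₂-P₁=0.5*rho*(V₁^2-V₂^2)/1000=0.5*1000*(4.66^2-8.32^2)/1000=-23.75 kPa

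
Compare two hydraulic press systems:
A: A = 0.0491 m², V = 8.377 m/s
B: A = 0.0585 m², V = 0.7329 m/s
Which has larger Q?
Q(A) = 411.3 L/s, Q(B) = 42.87 L/s. Answer: A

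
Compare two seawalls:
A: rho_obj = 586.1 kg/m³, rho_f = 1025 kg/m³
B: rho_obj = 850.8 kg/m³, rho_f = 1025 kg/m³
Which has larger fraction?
fraction(A) = 0.5718, fraction(B) = 0.83. Answer: B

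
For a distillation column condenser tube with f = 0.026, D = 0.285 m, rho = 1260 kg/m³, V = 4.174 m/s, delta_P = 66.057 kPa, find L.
Formula: \Delta P = f \frac{L}{D} \frac{\rho V^2}{2}
Substituting knowns: 66.057 = 0.026·(L/0.285)·0.5·1260·4.174²/1000
Solving for L: L = (66.057·1000)·0.285/(0.026·0.5·1260·4.174²) = 65.97 m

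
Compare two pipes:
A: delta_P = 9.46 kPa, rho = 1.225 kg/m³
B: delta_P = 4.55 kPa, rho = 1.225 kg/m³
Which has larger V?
V(A) = 124.3 m/s, V(B) = 86.19 m/s. Answer: A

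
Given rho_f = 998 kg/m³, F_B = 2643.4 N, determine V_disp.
Formula: F_B = \rho_f g V_{disp}
Substituting knowns: 2643.4 = 998·9.81·V_disp
Solving for V_disp: V_disp = 2643.4/(998·9.81) = 0.27 m³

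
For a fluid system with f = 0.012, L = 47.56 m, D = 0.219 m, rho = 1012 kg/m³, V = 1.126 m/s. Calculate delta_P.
Formula: \Delta P = f \frac{L}{D} \frac{\rho V^2}{2}
delta_P = 0.012·(47.56/0.219)·0.5·1012·1.126²/1000 = 1.672 kPa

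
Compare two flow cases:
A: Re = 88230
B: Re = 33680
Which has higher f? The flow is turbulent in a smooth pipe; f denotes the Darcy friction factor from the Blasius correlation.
f(A) = 0.01834, f(B) = 0.02333. Answer: B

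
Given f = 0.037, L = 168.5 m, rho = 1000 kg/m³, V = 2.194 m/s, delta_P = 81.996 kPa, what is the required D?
Formula: \Delta P = f \frac{L}{D} \frac{\rho V^2}{2}
Substituting knowns: 81.996 = 0.037·(168.5/D)·0.5·1000·2.194²/1000
Solving for D: D = 0.037·168.5·0.5·1000·2.194²/(81.996·1000) = 0.183 m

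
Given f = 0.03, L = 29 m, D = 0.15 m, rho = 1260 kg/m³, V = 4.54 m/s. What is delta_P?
Formula: \Delta P = f \frac{L}{D} \frac{\rho V^2}{2}
delta_P = 0.03·(29/0.15)·0.5·1260·4.54²/1000 = 75.31 kPa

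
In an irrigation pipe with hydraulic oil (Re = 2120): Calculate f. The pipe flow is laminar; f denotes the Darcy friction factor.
Formula: f = \frac{64}{Re}
f = 64/2120 = 0.03019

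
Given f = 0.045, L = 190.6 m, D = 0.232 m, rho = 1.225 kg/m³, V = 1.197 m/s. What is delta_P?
Formula: \Delta P = f \frac{L}{D} \frac{\rho V^2}{2}
delta_P = 0.045·(190.6/0.232)·0.5·1.225·1.197²/1000 = 0.03244 kPa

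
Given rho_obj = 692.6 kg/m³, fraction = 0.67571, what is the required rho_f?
Formula: f_{sub} = \frac{\rho_{obj}}{\rho_f}
Substituting knowns: 0.67571 = 692.6/rho_f
Solving for rho_f: rho_f = 692.6/0.67571 = 1025 kg/m³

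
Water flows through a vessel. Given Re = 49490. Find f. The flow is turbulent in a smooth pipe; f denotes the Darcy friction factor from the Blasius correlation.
Formula: f = \frac{0.316}{Re^{0.25}}
f = 0.316/49490^0.25 = 0.02119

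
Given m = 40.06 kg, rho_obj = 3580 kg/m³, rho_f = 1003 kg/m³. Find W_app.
Formula: W_{app} = mg\left(1 - \frac{\rho_f}{\rho_{obj}}\right)
W_app = 40.06·9.81·(1 − 1003/3580) = 282.9 N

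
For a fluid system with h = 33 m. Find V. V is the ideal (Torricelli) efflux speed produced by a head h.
Formula: V = \sqrt{2 g h}
V = √(2·9.81·33) = 25.45 m/s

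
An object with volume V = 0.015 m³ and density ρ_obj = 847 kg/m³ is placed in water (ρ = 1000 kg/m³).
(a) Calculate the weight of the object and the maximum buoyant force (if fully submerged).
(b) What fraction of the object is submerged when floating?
(a) W=rho_obj*g*V=847*9.81*0.015=124.6 N; F_B(max)=rho*g*V=1000*9.81*0.015=147.2 N
(b) Floating fraction=rho_obj/rho=847/1000=0.847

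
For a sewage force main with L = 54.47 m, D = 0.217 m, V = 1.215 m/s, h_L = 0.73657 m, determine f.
Formula: h_L = f \frac{L}{D} \frac{V^2}{2g}
Substituting knowns: 0.73657 = f·(54.47/0.217)·1.215²/(2·9.81)
Solving for f: f = 0.73657·2·9.81/((54.47/0.217)·1.215²) = 0.039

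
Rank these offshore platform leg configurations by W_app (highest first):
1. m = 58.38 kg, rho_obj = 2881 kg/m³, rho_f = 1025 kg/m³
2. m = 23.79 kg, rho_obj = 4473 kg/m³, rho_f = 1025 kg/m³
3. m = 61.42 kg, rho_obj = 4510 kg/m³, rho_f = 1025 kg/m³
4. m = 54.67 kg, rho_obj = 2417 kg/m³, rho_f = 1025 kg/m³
Case 1: W_app = 369 N
Case 2: W_app = 179.9 N
Case 3: W_app = 465.6 N
Case 4: W_app = 308.9 N
Ranking (highest first): 3, 1, 4, 2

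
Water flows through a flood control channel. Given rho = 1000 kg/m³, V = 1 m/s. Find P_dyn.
Formula: P_{dyn} = \frac{1}{2} \rho V^2
P_dyn = 0.5·1000·1²/1000 = 0.5 kPa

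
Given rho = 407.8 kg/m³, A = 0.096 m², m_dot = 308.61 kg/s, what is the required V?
Formula: \dot{m} = \rho A V
Substituting knowns: 308.61 = 407.8·0.096·V
Solving for V: V = 308.61/(407.8·0.096) = 7.883 m/s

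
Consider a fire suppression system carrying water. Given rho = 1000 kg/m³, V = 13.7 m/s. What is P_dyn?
Formula: P_{dyn} = \frac{1}{2} \rho V^2
P_dyn = 0.5·1000·13.7²/1000 = 93.84 kPa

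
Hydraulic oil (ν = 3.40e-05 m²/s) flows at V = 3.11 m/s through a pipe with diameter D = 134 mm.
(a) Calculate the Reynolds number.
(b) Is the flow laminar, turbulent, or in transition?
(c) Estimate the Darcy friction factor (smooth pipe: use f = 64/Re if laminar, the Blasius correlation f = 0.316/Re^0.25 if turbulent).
(a) Re = V·D/ν = 3.11·0.134/3.40e-05 = 12257
(b) Flow regime: turbulent (Re > 4000)
(c) Friction factor: f = 0.316/Re^0.25 = 0.316/12257^0.25 = 0.03003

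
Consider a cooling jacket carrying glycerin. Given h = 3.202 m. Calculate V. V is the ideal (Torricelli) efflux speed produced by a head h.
Formula: V = \sqrt{2 g h}
V = √(2·9.81·3.202) = 7.926 m/s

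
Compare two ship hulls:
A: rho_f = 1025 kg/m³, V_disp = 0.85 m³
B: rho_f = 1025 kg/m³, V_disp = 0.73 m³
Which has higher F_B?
F_B(A) = 8547 N, F_B(B) = 7340 N. Answer: A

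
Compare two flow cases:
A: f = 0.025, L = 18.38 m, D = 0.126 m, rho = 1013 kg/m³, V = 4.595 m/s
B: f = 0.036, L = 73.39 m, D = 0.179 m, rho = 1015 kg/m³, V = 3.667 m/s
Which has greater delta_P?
delta_P(A) = 39 kPa, delta_P(B) = 100.7 kPa. Answer: B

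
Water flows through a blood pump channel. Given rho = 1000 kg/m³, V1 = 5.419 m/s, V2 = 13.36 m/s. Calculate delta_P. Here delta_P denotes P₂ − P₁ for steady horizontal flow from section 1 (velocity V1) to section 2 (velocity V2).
Formula: \Delta P = \frac{1}{2} \rho (V_1^2 - V_2^2)
delta_P = 0.5·1000·(5.419² − 13.36²)/1000 = -74.56 kPa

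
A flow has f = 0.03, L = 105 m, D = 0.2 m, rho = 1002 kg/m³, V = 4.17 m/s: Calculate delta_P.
Formula: \Delta P = f \frac{L}{D} \frac{\rho V^2}{2}
delta_P = 0.03·(105/0.2)·0.5·1002·4.17²/1000 = 137.2 kPa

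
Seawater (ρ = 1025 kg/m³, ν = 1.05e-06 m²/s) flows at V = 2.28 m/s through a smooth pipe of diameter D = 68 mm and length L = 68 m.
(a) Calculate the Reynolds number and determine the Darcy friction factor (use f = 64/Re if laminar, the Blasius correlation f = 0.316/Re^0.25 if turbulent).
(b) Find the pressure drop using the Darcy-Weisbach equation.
(a) Re = V·D/ν = 2.28·0.068/1.05e-06 = 147660 → turbulent (Re > 4000); f = 0.316/Re^0.25 = 0.316/147660^0.25 = 0.01612 (Blasius is strictly valid for Re ≲ 1e5; used here as the smooth-pipe estimate the problem specifies)
(b) Darcy-Weisbach: ΔP = f·(L/D)·½ρV²/1000 = 0.01612·(68/0.068)·½·1025·2.28²/1000 = 42.95 kPa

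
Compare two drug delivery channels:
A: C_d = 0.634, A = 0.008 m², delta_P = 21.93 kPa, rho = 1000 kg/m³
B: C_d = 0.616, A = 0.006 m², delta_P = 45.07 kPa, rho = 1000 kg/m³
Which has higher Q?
Q(A) = 33.59 L/s, Q(B) = 35.09 L/s. Answer: B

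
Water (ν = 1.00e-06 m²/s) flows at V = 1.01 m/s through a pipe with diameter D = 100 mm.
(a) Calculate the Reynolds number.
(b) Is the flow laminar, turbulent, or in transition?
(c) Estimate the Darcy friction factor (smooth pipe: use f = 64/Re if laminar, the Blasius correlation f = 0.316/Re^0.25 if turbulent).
(a) Re = V·D/ν = 1.01·0.1/1.00e-06 = 101000
(b) Flow regime: turbulent (Re > 4000)
(c) Friction factor: f = 0.316/Re^0.25 = 0.316/101000^0.25 = 0.01773 (Blasius is strictly valid for Re ≲ 1e5; used here as the smooth-pipe estimate the problem specifies)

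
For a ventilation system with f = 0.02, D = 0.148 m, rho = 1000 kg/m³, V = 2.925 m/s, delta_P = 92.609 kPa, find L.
Formula: \Delta P = f \frac{L}{D} \frac{\rho V^2}{2}
Substituting knowns: 92.609 = 0.02·(L/0.148)·0.5·1000·2.925²/1000
Solving for L: L = (92.609·1000)·0.148/(0.02·0.5·1000·2.925²) = 160.2 m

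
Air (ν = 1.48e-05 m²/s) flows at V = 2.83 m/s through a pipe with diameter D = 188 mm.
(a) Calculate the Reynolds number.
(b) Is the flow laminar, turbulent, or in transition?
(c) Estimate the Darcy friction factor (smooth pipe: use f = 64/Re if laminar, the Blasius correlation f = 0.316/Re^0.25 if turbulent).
(a) Re = V·D/ν = 2.83·0.188/1.48e-05 = 35949
(b) Flow regime: turbulent (Re > 4000)
(c) Friction factor: f = 0.316/Re^0.25 = 0.316/35949^0.25 = 0.02295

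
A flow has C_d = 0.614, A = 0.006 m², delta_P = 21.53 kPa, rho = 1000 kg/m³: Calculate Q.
Formula: Q = C_d A \sqrt{\frac{2 \Delta P}{\rho}}
Q = 0.614·0.006·√(2·(21.53·1000)/1000)·1000 = 24.17 L/s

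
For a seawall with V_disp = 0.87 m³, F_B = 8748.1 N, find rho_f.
Formula: F_B = \rho_f g V_{disp}
Substituting knowns: 8748.1 = rho_f·9.81·0.87
Solving for rho_f: rho_f = 8748.1/(9.81·0.87) = 1025 kg/m³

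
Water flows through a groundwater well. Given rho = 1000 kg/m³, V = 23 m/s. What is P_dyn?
Formula: P_{dyn} = \frac{1}{2} \rho V^2
P_dyn = 0.5·1000·23²/1000 = 264.5 kPa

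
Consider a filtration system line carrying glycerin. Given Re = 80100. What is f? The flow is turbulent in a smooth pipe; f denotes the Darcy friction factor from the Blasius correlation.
Formula: f = \frac{0.316}{Re^{0.25}}
f = 0.316/80100^0.25 = 0.01878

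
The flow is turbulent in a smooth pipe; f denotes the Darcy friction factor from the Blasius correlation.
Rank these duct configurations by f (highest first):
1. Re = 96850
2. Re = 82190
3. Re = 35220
Case 1: f = 0.01791
Case 2: f = 0.01866
Case 3: f = 0.02307
Ranking (highest first): 3, 2, 1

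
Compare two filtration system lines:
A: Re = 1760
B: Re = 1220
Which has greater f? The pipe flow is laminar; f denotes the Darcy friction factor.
f(A) = 0.03636, f(B) = 0.05246. Answer: B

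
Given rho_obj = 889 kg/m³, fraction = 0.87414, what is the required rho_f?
Formula: f_{sub} = \frac{\rho_{obj}}{\rho_f}
Substituting knowns: 0.87414 = 889/rho_f
Solving for rho_f: rho_f = 889/0.87414 = 1017 kg/m³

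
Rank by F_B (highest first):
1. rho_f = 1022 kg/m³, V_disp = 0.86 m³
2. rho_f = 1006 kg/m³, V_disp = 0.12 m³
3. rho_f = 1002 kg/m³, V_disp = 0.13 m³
Case 1: F_B = 8622 N
Case 2: F_B = 1184 N
Case 3: F_B = 1278 N
Ranking (highest first): 1, 3, 2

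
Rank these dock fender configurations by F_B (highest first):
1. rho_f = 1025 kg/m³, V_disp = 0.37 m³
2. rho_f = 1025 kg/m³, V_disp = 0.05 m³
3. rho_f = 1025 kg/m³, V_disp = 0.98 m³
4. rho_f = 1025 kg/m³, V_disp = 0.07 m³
Case 1: F_B = 3720 N
Case 2: F_B = 502.8 N
Case 3: F_B = 9854 N
Case 4: F_B = 703.9 N
Ranking (highest first): 3, 1, 4, 2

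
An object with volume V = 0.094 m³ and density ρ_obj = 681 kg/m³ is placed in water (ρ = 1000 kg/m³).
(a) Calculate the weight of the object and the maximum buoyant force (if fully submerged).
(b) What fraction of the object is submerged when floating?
(a) W=rho_obj*g*V=681*9.81*0.094=628.0 N; F_B(max)=rho*g*V=1000*9.81*0.094=922.1 N
(b) Floating fraction=rho_obj/rho=681/1000=0.681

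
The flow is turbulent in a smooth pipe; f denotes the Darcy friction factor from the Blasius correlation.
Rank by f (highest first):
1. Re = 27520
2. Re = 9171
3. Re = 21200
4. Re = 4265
Case 1: f = 0.02453
Case 2: f = 0.03229
Case 3: f = 0.02619
Case 4: f = 0.0391
Ranking (highest first): 4, 2, 3, 1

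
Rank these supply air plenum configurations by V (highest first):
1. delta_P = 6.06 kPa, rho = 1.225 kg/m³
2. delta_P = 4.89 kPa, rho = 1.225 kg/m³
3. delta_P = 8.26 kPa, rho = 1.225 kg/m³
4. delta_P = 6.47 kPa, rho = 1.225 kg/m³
Case 1: V = 99.47 m/s
Case 2: V = 89.35 m/s
Case 3: V = 116.1 m/s
Case 4: V = 102.8 m/s
Ranking (highest first): 3, 4, 1, 2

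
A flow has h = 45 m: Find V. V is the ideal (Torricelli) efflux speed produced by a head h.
Formula: V = \sqrt{2 g h}
V = √(2·9.81·45) = 29.71 m/s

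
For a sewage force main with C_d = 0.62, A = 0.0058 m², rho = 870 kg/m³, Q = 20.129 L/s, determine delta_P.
Formula: Q = C_d A \sqrt{\frac{2 \Delta P}{\rho}}
Substituting knowns: 20.129 = 0.62·0.0058·√(2·(delta_P·1000)/870)·1000
Solving for delta_P: delta_P = ((20.129/1000)/(0.62·0.0058))²·870/2/1000 = 13.63 kPa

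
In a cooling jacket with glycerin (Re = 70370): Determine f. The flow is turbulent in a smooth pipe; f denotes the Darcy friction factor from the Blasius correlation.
Formula: f = \frac{0.316}{Re^{0.25}}
f = 0.316/70370^0.25 = 0.0194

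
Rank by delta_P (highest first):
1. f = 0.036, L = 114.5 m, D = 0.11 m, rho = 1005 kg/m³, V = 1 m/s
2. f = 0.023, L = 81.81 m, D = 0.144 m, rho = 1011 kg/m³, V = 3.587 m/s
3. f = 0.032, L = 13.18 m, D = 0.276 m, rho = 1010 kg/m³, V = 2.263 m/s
Case 1: delta_P = 18.83 kPa
Case 2: delta_P = 84.99 kPa
Case 3: delta_P = 3.952 kPa
Ranking (highest first): 2, 1, 3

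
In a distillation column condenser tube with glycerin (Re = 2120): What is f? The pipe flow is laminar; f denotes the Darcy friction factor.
Formula: f = \frac{64}{Re}
f = 64/2120 = 0.03019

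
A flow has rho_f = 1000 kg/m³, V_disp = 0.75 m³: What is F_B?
Formula: F_B = \rho_f g V_{disp}
F_B = 1000·9.81·0.75 = 7358 N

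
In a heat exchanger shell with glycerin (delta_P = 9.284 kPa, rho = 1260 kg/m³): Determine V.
Formula: V = \sqrt{\frac{2 \Delta P}{\rho}}
V = √(2·(9.284·1000)/1260) = 3.839 m/s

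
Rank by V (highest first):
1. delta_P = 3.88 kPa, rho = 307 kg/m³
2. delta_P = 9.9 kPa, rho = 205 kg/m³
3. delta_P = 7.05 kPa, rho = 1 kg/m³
Case 1: V = 5.028 m/s
Case 2: V = 9.828 m/s
Case 3: V = 118.7 m/s
Ranking (highest first): 3, 2, 1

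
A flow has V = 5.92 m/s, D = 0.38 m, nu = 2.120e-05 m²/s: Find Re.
Formula: Re = \frac{V D}{\nu}
Re = 5.92·0.38/2.120e-05 = 106113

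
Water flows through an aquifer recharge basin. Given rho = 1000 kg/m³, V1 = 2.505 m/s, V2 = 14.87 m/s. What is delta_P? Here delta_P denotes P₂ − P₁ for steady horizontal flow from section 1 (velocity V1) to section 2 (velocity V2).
Formula: \Delta P = \frac{1}{2} \rho (V_1^2 - V_2^2)
delta_P = 0.5·1000·(2.505² − 14.87²)/1000 = -107.4 kPa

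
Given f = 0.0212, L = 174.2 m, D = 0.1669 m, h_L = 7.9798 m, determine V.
Formula: h_L = f \frac{L}{D} \frac{V^2}{2g}
Substituting knowns: 7.9798 = 0.0212·(174.2/0.1669)·V²/(2·9.81)
Solving for V: V = √(7.9798·2·9.81/(0.0212·(174.2/0.1669))) = 2.66 m/s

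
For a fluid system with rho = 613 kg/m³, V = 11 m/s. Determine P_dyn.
Formula: P_{dyn} = \frac{1}{2} \rho V^2
P_dyn = 0.5·613·11²/1000 = 37.09 kPa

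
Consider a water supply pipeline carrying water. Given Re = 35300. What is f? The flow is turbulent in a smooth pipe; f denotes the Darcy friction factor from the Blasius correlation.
Formula: f = \frac{0.316}{Re^{0.25}}
f = 0.316/35300^0.25 = 0.02305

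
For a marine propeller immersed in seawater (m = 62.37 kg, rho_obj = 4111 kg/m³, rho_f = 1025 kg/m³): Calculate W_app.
Formula: W_{app} = mg\left(1 - \frac{\rho_f}{\rho_{obj}}\right)
W_app = 62.37·9.81·(1 − 1025/4111) = 459.3 N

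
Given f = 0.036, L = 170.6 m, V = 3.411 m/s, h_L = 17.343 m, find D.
Formula: h_L = f \frac{L}{D} \frac{V^2}{2g}
Substituting knowns: 17.343 = 0.036·(170.6/D)·3.411²/(2·9.81)
Solving for D: D = 0.036·170.6·3.411²/(2·9.81·17.343) = 0.21 m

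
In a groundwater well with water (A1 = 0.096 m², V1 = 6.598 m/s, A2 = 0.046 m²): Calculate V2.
Formula: V_2 = \frac{A_1 V_1}{A_2}
V2 = 0.096·6.598/0.046 = 13.77 m/s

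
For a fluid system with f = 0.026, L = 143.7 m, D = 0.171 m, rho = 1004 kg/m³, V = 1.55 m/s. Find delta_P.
Formula: \Delta P = f \frac{L}{D} \frac{\rho V^2}{2}
delta_P = 0.026·(143.7/0.171)·0.5·1004·1.55²/1000 = 26.35 kPa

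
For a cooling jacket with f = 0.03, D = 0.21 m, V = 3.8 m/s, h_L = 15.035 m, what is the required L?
Formula: h_L = f \frac{L}{D} \frac{V^2}{2g}
Substituting knowns: 15.035 = 0.03·(L/0.21)·3.8²/(2·9.81)
Solving for L: L = 15.035·2·9.81·0.21/(0.03·3.8²) = 143 m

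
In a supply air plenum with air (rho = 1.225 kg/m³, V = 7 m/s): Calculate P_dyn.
Formula: P_{dyn} = \frac{1}{2} \rho V^2
P_dyn = 0.5·1.225·7²/1000 = 0.03001 kPa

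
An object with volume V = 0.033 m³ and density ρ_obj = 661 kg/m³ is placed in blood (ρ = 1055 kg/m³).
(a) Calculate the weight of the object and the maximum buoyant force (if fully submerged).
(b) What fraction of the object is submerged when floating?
(a) W=rho_obj*g*V=661*9.81*0.033=214.0 N; F_B(max)=rho*g*V=1055*9.81*0.033=341.5 N
(b) Floating fraction=rho_obj/rho=661/1055=0.627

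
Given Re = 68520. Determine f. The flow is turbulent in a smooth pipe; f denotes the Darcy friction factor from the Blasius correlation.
Formula: f = \frac{0.316}{Re^{0.25}}
f = 0.316/68520^0.25 = 0.01953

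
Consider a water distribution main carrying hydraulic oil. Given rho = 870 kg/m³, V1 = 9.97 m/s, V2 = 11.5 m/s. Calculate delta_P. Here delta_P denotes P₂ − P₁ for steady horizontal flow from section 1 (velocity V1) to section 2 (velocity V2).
Formula: \Delta P = \frac{1}{2} \rho (V_1^2 - V_2^2)
delta_P = 0.5·870·(9.97² − 11.5²)/1000 = -14.29 kPa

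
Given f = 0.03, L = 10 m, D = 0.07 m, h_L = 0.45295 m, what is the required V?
Formula: h_L = f \frac{L}{D} \frac{V^2}{2g}
Substituting knowns: 0.45295 = 0.03·(10/0.07)·V²/(2·9.81)
Solving for V: V = √(0.45295·2·9.81/(0.03·(10/0.07))) = 1.44 m/s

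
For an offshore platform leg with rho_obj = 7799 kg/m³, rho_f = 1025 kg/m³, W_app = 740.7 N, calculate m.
Formula: W_{app} = mg\left(1 - \frac{\rho_f}{\rho_{obj}}\right)
Substituting knowns: 740.7 = m·9.81·(1 − 1025/7799)
Solving for m: m = 740.7/(9.81·(1 − 1025/7799)) = 86.93 kg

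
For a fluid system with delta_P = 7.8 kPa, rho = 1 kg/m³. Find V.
Formula: V = \sqrt{\frac{2 \Delta P}{\rho}}
V = √(2·(7.8·1000)/1) = 124.9 m/s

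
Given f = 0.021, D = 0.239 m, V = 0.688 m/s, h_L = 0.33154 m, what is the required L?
Formula: h_L = f \frac{L}{D} \frac{V^2}{2g}
Substituting knowns: 0.33154 = 0.021·(L/0.239)·0.688²/(2·9.81)
Solving for L: L = 0.33154·2·9.81·0.239/(0.021·0.688²) = 156.4 m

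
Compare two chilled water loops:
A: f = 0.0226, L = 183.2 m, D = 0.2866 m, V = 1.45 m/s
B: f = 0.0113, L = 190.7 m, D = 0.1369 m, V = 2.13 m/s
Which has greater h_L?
h_L(A) = 1.548 m, h_L(B) = 3.64 m. Answer: B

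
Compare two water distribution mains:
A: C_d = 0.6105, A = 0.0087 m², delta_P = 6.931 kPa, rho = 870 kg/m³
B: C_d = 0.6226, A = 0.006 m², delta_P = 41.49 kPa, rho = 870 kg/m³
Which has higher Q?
Q(A) = 21.2 L/s, Q(B) = 36.48 L/s. Answer: B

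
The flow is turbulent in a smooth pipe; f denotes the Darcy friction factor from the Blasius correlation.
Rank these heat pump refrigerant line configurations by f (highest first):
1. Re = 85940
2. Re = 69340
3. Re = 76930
Case 1: f = 0.01846
Case 2: f = 0.01947
Case 3: f = 0.01897
Ranking (highest first): 2, 3, 1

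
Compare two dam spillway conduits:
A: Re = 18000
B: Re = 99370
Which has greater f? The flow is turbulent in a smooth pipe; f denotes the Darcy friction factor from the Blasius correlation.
f(A) = 0.02728, f(B) = 0.0178. Answer: A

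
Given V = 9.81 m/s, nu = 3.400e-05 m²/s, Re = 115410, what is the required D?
Formula: Re = \frac{V D}{\nu}
Substituting knowns: 115410 = 9.81·D/3.400e-05
Solving for D: D = 115410·3.400e-05/9.81 = 0.4 m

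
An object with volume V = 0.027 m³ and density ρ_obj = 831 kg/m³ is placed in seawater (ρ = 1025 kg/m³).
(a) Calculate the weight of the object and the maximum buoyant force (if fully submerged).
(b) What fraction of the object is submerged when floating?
(a) W=rho_obj*g*V=831*9.81*0.027=220.1 N; F_B(max)=rho*g*V=1025*9.81*0.027=271.5 N
(b) Floating fraction=rho_obj/rho=831/1025=0.811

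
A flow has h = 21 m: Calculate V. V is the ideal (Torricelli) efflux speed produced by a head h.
Formula: V = \sqrt{2 g h}
V = √(2·9.81·21) = 20.3 m/s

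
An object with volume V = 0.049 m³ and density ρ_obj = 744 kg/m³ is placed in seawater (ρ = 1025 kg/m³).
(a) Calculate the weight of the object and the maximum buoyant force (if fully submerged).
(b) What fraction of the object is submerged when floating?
(a) W=rho_obj*g*V=744*9.81*0.049=357.6 N; F_B(max)=rho*g*V=1025*9.81*0.049=492.7 N
(b) Floating fraction=rho_obj/rho=744/1025=0.726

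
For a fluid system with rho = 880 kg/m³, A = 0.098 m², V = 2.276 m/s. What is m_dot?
Formula: \dot{m} = \rho A V
m_dot = 880·0.098·2.276 = 196.3 kg/s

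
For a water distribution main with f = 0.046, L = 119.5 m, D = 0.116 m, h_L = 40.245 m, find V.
Formula: h_L = f \frac{L}{D} \frac{V^2}{2g}
Substituting knowns: 40.245 = 0.046·(119.5/0.116)·V²/(2·9.81)
Solving for V: V = √(40.245·2·9.81/(0.046·(119.5/0.116))) = 4.082 m/s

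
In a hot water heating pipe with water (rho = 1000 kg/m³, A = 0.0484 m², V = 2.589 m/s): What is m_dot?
Formula: \dot{m} = \rho A V
m_dot = 1000·0.0484·2.589 = 125.3 kg/s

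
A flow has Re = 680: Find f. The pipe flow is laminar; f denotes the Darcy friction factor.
Formula: f = \frac{64}{Re}
f = 64/680 = 0.09412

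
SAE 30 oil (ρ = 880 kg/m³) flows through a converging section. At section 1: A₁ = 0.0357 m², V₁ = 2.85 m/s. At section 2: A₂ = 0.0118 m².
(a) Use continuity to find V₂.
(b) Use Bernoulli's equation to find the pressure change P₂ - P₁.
(a) Continuity: A₁V₁=A₂V₂ -> V₂=A₁V₁/A₂=0.0357*2.85/0.0118=8.62 m/s
(b) Bernoulli: P₂-P₁=0.5*rho*(V₁^2-V₂^2)/1000=0.5*880*(2.85^2-8.62^2)/1000=-29.12 kPa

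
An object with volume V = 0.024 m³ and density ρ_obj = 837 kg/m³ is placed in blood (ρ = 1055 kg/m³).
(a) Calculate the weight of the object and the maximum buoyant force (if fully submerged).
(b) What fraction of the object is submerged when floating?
(a) W=rho_obj*g*V=837*9.81*0.024=197.1 N; F_B(max)=rho*g*V=1055*9.81*0.024=248.4 N
(b) Floating fraction=rho_obj/rho=837/1055=0.793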